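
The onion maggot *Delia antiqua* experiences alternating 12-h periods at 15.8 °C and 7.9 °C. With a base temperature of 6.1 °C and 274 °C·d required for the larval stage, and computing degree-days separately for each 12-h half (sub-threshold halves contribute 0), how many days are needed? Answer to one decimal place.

Day half: max(0, 15.8 − 6.1) × 0.5 = 9.7 × 0.5 = 4.85 DD.
Night half: max(0, 7.9 − 6.1) × 0.5 = 1.8 × 0.5 = 0.90 DD.
Per 24 h: 5.75 DD/day.
Duration = 274 / 5.75 = 47.652 ≈ 47.7 days.

47.7 days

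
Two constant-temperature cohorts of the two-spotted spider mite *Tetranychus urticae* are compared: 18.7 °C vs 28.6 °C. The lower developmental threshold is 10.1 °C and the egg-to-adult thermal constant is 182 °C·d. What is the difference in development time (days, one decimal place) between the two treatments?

11.3 days

At 18.7 °C: 182 / (18.7 − 10.1) = 182 / 8.6 = 21.163 d.
At 28.6 °C: 182 / (28.6 − 10.1) = 182 / 18.5 = 9.838 d.
Difference = |21.163 − 9.838| = 11.325 ≈ 11.3 days.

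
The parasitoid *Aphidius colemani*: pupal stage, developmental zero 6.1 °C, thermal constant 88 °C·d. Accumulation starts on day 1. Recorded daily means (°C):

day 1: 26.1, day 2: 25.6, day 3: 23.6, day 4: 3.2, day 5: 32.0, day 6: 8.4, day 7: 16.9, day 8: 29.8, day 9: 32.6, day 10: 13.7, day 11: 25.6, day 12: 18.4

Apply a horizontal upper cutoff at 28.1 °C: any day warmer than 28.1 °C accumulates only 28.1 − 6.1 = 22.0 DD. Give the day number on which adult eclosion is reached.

Daily DD above 6.1 °C (capped at 22.0): 20.0, 19.5, 17.5, 0.0, 22.0, 2.3, 10.8, 22.0, 22.0, 7.6, 19.5, 12.3.
Cumulative: 20.0, 39.5, 57.0, 57.0, 79.0, 81.3, 92.1, 114.1, 136.1, 143.7, 163.2, 175.5.
The total first reaches 88 DD on day 7.

day 7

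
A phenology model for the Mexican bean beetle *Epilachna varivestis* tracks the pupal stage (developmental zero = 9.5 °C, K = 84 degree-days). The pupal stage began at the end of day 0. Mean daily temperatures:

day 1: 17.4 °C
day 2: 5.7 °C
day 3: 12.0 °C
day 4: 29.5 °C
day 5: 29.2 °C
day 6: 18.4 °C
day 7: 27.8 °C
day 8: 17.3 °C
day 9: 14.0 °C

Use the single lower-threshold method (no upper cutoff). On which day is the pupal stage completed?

Daily DD above 9.5 °C: 7.9, 0.0, 2.5, 20.0, 19.7, 8.9, 18.3, 7.8, 4.5.
Cumulative: 7.9, 7.9, 10.4, 30.4, 50.1, 59.0, 77.3, 85.1, 89.6.
The total first reaches 84 DD on day 8.

day 8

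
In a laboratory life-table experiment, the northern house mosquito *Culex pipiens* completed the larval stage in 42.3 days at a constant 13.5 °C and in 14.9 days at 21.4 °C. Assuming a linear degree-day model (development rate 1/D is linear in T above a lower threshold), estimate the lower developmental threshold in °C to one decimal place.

Under the model K = D·(T − T_b), so D₁·(T₁ − T_b) = D₂·(T₂ − T_b).
42.3·(13.5 − T_b) = 14.9·(21.4 − T_b)
T_b = (42.3·13.5 − 14.9·21.4) / (42.3 − 14.9) = 252.19 / 27.4 = 9.204 °C ≈ 9.2 °C.

9.2 °C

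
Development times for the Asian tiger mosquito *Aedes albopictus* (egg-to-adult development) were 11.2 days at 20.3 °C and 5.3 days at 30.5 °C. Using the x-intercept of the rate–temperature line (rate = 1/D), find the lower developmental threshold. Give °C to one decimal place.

Linear rate model ⇒ the product D·(T − T_b) is constant across temperatures.
11.2·(20.3 − T_b) = 5.3·(30.5 − T_b)
T_b = (11.2·20.3 − 5.3·30.5) / (11.2 − 5.3) = 65.71 / 5.9 = 11.137 °C ≈ 11.1 °C.

11.1 °C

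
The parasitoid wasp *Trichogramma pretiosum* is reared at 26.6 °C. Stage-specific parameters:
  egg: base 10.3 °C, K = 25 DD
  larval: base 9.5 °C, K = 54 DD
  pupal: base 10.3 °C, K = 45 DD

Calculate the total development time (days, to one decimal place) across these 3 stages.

7.5 days

egg: 25 / (26.6 − 10.3) = 25 / 16.3 = 1.534 d.
larval: 54 / (26.6 − 9.5) = 54 / 17.1 = 3.158 d.
pupal: 45 / (26.6 − 10.3) = 45 / 16.3 = 2.761 d.
Sum = 7.452 ≈ 7.5 days.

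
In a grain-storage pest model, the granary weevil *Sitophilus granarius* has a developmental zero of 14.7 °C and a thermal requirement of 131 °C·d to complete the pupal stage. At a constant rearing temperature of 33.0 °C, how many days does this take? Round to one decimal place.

7.2 days

Daily accumulation = 33.0 − 14.7 = 18.3 DD/day.
Duration = 131 / 18.3 = 7.158 ≈ 7.2 days.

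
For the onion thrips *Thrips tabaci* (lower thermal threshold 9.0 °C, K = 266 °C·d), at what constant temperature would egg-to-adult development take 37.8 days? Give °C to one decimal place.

16.0 °C

Required daily accumulation = 266 / 37.8 = 7.037 DD/day.
T = T_base + 7.037 = 9.0 + 7.037 = 16.037 ≈ 16.0 °C.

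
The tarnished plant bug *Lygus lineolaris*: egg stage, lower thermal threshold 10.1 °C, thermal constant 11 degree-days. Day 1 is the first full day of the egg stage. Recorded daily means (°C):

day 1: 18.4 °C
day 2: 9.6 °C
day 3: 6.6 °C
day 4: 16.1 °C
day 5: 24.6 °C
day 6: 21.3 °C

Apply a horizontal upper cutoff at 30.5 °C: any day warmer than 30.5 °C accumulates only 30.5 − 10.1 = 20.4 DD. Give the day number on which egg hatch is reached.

Daily DD above 10.1 °C (capped at 20.4): 8.3, 0.0, 0.0, 6.0, 14.5, 11.2.
Cumulative: 8.3, 8.3, 8.3, 14.3, 28.8, 40.0.
The total first reaches 11 DD on day 4.

day 4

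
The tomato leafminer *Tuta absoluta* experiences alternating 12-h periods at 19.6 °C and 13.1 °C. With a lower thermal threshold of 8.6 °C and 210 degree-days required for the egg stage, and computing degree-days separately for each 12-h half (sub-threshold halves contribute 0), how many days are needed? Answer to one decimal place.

Day half: max(0, 19.6 − 8.6) × 0.5 = 11.0 × 0.5 = 5.50 DD.
Night half: max(0, 13.1 − 8.6) × 0.5 = 4.5 × 0.5 = 2.25 DD.
Per 24 h: 7.75 DD/day.
Duration = 210 / 7.75 = 27.097 ≈ 27.1 days.

27.1 days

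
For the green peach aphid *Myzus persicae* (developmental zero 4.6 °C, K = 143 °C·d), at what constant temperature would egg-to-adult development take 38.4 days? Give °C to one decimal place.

Required daily accumulation = 143 / 38.4 = 3.724 DD/day.
T = T_base + 3.724 = 4.6 + 3.724 = 8.324 ≈ 8.3 °C.

8.3 °C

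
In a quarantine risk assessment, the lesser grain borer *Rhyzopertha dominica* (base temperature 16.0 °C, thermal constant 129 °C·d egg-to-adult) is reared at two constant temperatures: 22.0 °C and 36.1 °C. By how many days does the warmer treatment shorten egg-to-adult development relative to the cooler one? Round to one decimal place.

At 22.0 °C: 129 / (22.0 − 16.0) = 129 / 6.0 = 21.500 d.
At 36.1 °C: 129 / (36.1 − 16.0) = 129 / 20.1 = 6.418 d.
Difference = |21.500 − 6.418| = 15.082 ≈ 15.1 days.

15.1 days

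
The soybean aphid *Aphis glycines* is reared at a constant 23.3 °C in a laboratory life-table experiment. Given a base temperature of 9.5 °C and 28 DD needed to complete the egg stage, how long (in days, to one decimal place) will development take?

2.0 days

Daily accumulation = 23.3 − 9.5 = 13.8 DD/day.
Duration = 28 / 13.8 = 2.029 ≈ 2.0 days.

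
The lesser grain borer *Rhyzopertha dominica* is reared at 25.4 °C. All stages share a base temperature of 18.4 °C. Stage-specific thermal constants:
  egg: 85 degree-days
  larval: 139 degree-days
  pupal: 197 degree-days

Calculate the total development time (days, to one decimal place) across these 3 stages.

60.1 days

Daily accumulation at 25.4 °C = 25.4 − 18.4 = 7.0 DD/day.
Total K = 85 + 139 + 197 = 421 DD.
Total duration = 421 / 7.0 = 60.143 ≈ 60.1 days.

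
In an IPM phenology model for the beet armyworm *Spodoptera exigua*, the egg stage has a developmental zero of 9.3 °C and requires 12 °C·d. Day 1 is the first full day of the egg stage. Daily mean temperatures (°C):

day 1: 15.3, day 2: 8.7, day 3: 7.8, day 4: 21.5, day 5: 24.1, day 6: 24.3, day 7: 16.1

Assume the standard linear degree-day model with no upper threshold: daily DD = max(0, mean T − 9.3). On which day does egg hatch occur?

day 4

Daily DD above 9.3 °C: 6.0, 0.0, 0.0, 12.2, 14.8, 15.0, 6.8.
Cumulative: 6.0, 6.0, 6.0, 18.2, 33.0, 48.0, 54.8.
The total first reaches 12 DD on day 4.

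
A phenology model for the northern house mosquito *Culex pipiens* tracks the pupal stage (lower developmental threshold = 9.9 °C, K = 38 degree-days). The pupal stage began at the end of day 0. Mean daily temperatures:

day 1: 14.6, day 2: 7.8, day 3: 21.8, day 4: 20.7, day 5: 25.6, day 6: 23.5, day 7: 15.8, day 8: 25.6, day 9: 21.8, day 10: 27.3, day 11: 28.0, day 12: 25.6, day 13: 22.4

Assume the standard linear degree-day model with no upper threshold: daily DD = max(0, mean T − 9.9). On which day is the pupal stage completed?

day 5

Daily DD above 9.9 °C: 4.7, 0.0, 11.9, 10.8, 15.7, 13.6, 5.9, 15.7, 11.9, 17.4, 18.1, 15.7, 12.5.
Cumulative: 4.7, 4.7, 16.6, 27.4, 43.1, 56.7, 62.6, 78.3, 90.2, 107.6, 125.7, 141.4, 153.9.
The total first reaches 38 DD on day 5.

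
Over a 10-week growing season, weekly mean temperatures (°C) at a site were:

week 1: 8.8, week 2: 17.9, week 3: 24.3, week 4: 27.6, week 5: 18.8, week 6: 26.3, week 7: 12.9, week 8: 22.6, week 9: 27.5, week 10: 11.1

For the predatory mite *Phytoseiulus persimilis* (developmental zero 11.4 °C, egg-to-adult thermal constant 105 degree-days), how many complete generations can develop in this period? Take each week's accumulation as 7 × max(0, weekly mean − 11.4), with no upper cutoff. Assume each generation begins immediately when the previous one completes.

5 generations

Weekly DD (7 × max(0, T̄ − 11.4)): 0.0, 45.5, 90.3, 113.4, 51.8, 104.3, 10.5, 78.4, 112.7, 0.0.
Season total = 606.9 DD.
Complete generations = ⌊606.9 / 105⌋ = 5.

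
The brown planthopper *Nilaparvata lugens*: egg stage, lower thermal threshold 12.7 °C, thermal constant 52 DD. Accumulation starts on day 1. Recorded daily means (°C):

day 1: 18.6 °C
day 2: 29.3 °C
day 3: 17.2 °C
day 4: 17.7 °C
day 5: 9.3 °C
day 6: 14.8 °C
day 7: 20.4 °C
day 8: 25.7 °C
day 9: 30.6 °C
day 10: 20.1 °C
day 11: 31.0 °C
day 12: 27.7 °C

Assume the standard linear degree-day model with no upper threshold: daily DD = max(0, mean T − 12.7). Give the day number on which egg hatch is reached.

Daily DD above 12.7 °C: 5.9, 16.6, 4.5, 5.0, 0.0, 2.1, 7.7, 13.0, 17.9, 7.4, 18.3, 15.0.
Cumulative: 5.9, 22.5, 27.0, 32.0, 32.0, 34.1, 41.8, 54.8, 72.7, 80.1, 98.4, 113.4.
The total first reaches 52 DD on day 8.

day 8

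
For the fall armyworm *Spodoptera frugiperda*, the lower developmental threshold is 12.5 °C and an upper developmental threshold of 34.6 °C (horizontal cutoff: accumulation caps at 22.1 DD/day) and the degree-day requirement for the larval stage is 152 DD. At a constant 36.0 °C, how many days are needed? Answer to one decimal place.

Temperature 36.0 °C exceeds the upper threshold, so daily accumulation caps at 34.6 − 12.5 = 22.1 DD/day.
Duration = 152 / 22.1 = 6.878 ≈ 6.9 days.

6.9 days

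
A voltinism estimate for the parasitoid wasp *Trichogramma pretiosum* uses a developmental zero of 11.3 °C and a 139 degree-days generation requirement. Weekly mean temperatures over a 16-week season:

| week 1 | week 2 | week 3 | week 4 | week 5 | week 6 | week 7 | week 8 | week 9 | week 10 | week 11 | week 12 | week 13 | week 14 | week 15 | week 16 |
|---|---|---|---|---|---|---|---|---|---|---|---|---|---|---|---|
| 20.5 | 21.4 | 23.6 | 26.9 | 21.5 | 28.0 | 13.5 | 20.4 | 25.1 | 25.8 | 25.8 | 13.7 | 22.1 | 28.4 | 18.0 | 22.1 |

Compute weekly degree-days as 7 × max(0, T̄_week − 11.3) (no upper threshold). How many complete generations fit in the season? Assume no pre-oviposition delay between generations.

Weekly DD (7 × max(0, T̄ − 11.3)): 64.4, 70.7, 86.1, 109.2, 71.4, 116.9, 15.4, 63.7, 96.6, 101.5, 101.5, 16.8, 75.6, 119.7, 46.9, 75.6.
Season total = 1232.0 DD.
Complete generations = ⌊1232.0 / 139⌋ = 8.

8 generations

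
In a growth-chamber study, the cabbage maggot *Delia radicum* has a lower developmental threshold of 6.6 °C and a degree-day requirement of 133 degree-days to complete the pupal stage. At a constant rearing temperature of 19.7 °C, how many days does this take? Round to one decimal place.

Daily accumulation = 19.7 − 6.6 = 13.1 DD/day.
Duration = 133 / 13.1 = 10.153 ≈ 10.2 days.

10.2 days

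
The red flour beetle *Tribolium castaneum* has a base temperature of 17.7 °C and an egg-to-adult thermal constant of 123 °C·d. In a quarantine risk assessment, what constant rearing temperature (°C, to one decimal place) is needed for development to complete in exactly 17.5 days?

24.7 °C

Required daily accumulation = 123 / 17.5 = 7.029 DD/day.
T = T_base + 7.029 = 17.7 + 7.029 = 24.729 ≈ 24.7 °C.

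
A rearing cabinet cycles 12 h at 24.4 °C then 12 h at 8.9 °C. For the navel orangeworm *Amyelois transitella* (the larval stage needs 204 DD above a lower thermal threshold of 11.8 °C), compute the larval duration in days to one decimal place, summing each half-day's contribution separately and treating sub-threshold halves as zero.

32.4 days

Day half: max(0, 24.4 − 11.8) × 0.5 = 12.6 × 0.5 = 6.30 DD.
Night half: max(0, 8.9 − 11.8) × 0.5 = 0.0 × 0.5 = 0.00 DD.
Per 24 h: 6.30 DD/day.
Duration = 204 / 6.30 = 32.381 ≈ 32.4 days.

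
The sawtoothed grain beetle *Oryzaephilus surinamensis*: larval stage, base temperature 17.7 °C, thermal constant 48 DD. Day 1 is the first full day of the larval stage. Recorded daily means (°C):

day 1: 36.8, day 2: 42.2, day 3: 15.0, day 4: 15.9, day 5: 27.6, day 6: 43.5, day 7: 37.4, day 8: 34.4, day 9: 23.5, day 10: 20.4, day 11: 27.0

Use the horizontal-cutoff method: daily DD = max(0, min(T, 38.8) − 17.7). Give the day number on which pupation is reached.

day 5

Daily DD above 17.7 °C (capped at 21.1): 19.1, 21.1, 0.0, 0.0, 9.9, 21.1, 19.7, 16.7, 5.8, 2.7, 9.3.
Cumulative: 19.1, 40.2, 40.2, 40.2, 50.1, 71.2, 90.9, 107.6, 113.4, 116.1, 125.4.
The total first reaches 48 DD on day 5.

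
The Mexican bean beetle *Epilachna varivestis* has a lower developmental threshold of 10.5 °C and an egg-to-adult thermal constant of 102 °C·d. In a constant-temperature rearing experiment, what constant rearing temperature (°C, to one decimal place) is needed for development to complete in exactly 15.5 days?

Required daily accumulation = 102 / 15.5 = 6.581 DD/day.
T = T_base + 6.581 = 10.5 + 6.581 = 17.081 ≈ 17.1 °C.

17.1 °C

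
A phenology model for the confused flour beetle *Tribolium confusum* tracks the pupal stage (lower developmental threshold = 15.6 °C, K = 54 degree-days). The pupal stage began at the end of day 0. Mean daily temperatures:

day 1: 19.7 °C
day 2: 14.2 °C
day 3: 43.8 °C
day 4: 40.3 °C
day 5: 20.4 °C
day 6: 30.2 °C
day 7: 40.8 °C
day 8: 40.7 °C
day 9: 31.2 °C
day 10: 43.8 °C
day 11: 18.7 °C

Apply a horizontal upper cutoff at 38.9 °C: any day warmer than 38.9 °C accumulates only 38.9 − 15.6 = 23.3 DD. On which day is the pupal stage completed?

Daily DD above 15.6 °C (capped at 23.3): 4.1, 0.0, 23.3, 23.3, 4.8, 14.6, 23.3, 23.3, 15.6, 23.3, 3.1.
Cumulative: 4.1, 4.1, 27.4, 50.7, 55.5, 70.1, 93.4, 116.7, 132.3, 155.6, 158.7.
The total first reaches 54 DD on day 5.

day 5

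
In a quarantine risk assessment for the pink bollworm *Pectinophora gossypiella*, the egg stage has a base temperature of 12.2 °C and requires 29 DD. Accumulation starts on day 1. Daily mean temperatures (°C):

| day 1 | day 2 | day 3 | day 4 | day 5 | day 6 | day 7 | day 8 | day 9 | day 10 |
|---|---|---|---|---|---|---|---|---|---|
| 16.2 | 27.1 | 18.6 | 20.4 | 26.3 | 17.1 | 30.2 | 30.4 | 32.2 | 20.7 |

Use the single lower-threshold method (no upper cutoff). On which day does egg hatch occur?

day 4

Daily DD above 12.2 °C: 4.0, 14.9, 6.4, 8.2, 14.1, 4.9, 18.0, 18.2, 20.0, 8.5.
Cumulative: 4.0, 18.9, 25.3, 33.5, 47.6, 52.5, 70.5, 88.7, 108.7, 117.2.
The total first reaches 29 DD on day 4.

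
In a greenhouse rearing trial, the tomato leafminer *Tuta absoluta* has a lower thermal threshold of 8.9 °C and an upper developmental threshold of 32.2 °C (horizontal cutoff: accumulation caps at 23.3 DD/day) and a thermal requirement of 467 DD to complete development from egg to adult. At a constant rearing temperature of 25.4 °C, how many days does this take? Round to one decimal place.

Daily accumulation = 25.4 − 8.9 = 16.5 DD/day.
Duration = 467 / 16.5 = 28.303 ≈ 28.3 days.

28.3 days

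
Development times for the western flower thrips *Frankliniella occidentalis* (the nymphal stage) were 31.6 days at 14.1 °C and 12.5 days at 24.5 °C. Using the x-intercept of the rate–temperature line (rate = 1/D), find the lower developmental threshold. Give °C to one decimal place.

7.3 °C

Under the model K = D·(T − T_b), so D₁·(T₁ − T_b) = D₂·(T₂ − T_b).
31.6·(14.1 − T_b) = 12.5·(24.5 − T_b)
T_b = (31.6·14.1 − 12.5·24.5) / (31.6 − 12.5) = 139.31 / 19.1 = 7.294 °C ≈ 7.3 °C.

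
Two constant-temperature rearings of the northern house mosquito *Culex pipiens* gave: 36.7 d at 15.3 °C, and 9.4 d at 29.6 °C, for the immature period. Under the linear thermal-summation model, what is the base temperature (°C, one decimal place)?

Linear rate model ⇒ the product D·(T − T_b) is constant across temperatures.
36.7·(15.3 − T_b) = 9.4·(29.6 − T_b)
T_b = (36.7·15.3 − 9.4·29.6) / (36.7 − 9.4) = 283.27 / 27.3 = 10.376 °C ≈ 10.4 °C.

10.4 °C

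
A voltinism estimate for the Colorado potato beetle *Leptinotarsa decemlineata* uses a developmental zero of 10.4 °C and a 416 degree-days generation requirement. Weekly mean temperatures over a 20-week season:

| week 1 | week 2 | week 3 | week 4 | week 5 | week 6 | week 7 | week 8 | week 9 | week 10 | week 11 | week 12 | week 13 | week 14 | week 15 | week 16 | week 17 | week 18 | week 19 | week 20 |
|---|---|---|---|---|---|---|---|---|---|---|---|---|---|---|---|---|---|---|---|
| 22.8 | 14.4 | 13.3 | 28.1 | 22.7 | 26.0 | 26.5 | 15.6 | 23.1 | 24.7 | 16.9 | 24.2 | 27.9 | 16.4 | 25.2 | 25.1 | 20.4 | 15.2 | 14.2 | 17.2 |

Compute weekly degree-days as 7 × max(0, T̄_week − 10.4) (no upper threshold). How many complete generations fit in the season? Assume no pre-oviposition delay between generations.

3 generations

Weekly DD (7 × max(0, T̄ − 10.4)): 86.8, 28.0, 20.3, 123.9, 86.1, 109.2, 112.7, 36.4, 88.9, 100.1, 45.5, 96.6, 122.5, 42.0, 103.6, 102.9, 70.0, 33.6, 26.6, 47.6.
Season total = 1483.3 DD.
Complete generations = ⌊1483.3 / 416⌋ = 3.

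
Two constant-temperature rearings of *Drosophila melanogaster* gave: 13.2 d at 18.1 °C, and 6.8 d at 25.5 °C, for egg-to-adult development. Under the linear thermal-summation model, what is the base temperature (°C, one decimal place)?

10.2 °C

Equal thermal constants: D₁(T₁ − T_b) = D₂(T₂ − T_b).
13.2·(18.1 − T_b) = 6.8·(25.5 − T_b)
T_b = (13.2·18.1 − 6.8·25.5) / (13.2 − 6.8) = 65.52 / 6.4 = 10.238 °C ≈ 10.2 °C.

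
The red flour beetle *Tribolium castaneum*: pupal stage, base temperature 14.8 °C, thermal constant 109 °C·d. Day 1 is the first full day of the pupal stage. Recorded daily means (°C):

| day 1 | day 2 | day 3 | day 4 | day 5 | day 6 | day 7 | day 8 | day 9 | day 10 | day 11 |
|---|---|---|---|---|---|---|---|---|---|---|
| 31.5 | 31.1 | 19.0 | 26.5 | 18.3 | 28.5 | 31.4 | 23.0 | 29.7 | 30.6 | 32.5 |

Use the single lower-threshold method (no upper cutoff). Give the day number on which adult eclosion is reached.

Daily DD above 14.8 °C: 16.7, 16.3, 4.2, 11.7, 3.5, 13.7, 16.6, 8.2, 14.9, 15.8, 17.7.
Cumulative: 16.7, 33.0, 37.2, 48.9, 52.4, 66.1, 82.7, 90.9, 105.8, 121.6, 139.3.
The total first reaches 109 DD on day 10.

day 10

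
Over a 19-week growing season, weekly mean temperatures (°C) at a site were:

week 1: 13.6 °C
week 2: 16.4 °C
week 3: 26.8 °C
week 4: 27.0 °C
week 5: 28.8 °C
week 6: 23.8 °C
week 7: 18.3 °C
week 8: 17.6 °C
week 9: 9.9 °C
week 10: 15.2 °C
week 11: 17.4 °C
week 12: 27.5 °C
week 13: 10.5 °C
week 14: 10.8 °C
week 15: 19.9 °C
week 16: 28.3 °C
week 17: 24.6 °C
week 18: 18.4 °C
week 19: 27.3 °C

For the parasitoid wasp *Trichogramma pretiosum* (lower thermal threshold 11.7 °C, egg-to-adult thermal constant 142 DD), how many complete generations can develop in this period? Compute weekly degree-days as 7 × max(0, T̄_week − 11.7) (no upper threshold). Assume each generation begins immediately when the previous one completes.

Weekly DD (7 × max(0, T̄ − 11.7)): 13.3, 32.9, 105.7, 107.1, 119.7, 84.7, 46.2, 41.3, 0.0, 24.5, 39.9, 110.6, 0.0, 0.0, 57.4, 116.2, 90.3, 46.9, 109.2.
Season total = 1145.9 DD.
Complete generations = ⌊1145.9 / 142⌋ = 8.

8 generations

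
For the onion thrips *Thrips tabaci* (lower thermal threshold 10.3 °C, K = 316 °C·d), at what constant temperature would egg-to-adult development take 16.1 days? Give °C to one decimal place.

29.9 °C

Required daily accumulation = 316 / 16.1 = 19.627 DD/day.
T = T_base + 19.627 = 10.3 + 19.627 = 29.927 ≈ 29.9 °C.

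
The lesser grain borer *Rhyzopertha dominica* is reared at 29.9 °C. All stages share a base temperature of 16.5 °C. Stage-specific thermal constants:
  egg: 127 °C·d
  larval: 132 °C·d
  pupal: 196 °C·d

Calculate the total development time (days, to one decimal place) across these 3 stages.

34.0 days

Daily accumulation at 29.9 °C = 29.9 − 16.5 = 13.4 DD/day.
Total K = 127 + 132 + 196 = 455 DD.
Total duration = 455 / 13.4 = 33.955 ≈ 34.0 days.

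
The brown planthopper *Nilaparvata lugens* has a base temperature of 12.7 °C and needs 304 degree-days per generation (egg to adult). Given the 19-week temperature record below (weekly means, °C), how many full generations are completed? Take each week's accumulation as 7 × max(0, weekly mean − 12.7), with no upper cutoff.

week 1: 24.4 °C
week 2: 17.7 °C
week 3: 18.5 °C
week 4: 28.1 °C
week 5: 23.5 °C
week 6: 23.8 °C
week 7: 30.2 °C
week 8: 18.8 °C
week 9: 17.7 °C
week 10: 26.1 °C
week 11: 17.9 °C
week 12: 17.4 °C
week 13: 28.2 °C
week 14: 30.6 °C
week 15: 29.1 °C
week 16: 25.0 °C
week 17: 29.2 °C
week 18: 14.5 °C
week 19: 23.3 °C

Weekly DD (7 × max(0, T̄ − 12.7)): 81.9, 35.0, 40.6, 107.8, 75.6, 77.7, 122.5, 42.7, 35.0, 93.8, 36.4, 32.9, 108.5, 125.3, 114.8, 86.1, 115.5, 12.6, 74.2.
Season total = 1418.9 DD.
Complete generations = ⌊1418.9 / 304⌋ = 4.

4 generations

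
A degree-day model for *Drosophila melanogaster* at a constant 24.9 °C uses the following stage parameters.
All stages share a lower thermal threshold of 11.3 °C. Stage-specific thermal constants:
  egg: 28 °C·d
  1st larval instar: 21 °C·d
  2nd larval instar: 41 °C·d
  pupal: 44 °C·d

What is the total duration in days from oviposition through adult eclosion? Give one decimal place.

Daily accumulation at 24.9 °C = 24.9 − 11.3 = 13.6 DD/day.
Total K = 28 + 21 + 41 + 44 = 134 DD.
Total duration = 134 / 13.6 = 9.853 ≈ 9.9 days.

9.9 days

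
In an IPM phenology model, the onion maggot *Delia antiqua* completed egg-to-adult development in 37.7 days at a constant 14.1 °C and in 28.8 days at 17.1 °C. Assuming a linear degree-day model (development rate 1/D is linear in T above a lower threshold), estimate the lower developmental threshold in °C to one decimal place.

Equal thermal constants: D₁(T₁ − T_b) = D₂(T₂ − T_b).
37.7·(14.1 − T_b) = 28.8·(17.1 − T_b)
T_b = (37.7·14.1 − 28.8·17.1) / (37.7 − 28.8) = 39.09 / 8.9 = 4.392 °C ≈ 4.4 °C.

4.4 °C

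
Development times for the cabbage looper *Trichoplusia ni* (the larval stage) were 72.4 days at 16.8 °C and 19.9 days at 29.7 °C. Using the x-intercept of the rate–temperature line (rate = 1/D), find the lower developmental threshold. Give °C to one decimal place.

Under the model K = D·(T − T_b), so D₁·(T₁ − T_b) = D₂·(T₂ − T_b).
72.4·(16.8 − T_b) = 19.9·(29.7 − T_b)
T_b = (72.4·16.8 − 19.9·29.7) / (72.4 − 19.9) = 625.29 / 52.5 = 11.910 °C ≈ 11.9 °C.

11.9 °C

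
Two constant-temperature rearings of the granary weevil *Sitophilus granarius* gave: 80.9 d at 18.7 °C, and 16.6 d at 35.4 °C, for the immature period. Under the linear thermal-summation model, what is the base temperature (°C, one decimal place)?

14.4 °C

Linear rate model ⇒ the product D·(T − T_b) is constant across temperatures.
80.9·(18.7 − T_b) = 16.6·(35.4 − T_b)
T_b = (80.9·18.7 − 16.6·35.4) / (80.9 − 16.6) = 925.19 / 64.3 = 14.389 °C ≈ 14.4 °C.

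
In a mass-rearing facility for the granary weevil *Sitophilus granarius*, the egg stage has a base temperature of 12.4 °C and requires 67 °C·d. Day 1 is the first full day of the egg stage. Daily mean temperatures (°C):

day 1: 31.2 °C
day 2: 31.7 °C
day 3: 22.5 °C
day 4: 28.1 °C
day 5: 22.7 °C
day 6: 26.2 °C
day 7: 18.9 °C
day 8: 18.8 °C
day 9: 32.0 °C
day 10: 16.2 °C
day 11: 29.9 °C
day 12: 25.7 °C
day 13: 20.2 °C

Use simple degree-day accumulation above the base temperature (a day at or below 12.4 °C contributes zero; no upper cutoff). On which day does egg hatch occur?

day 5

Daily DD above 12.4 °C: 18.8, 19.3, 10.1, 15.7, 10.3, 13.8, 6.5, 6.4, 19.6, 3.8, 17.5, 13.3, 7.8.
Cumulative: 18.8, 38.1, 48.2, 63.9, 74.2, 88.0, 94.5, 100.9, 120.5, 124.3, 141.8, 155.1, 162.9.
The total first reaches 67 DD on day 5.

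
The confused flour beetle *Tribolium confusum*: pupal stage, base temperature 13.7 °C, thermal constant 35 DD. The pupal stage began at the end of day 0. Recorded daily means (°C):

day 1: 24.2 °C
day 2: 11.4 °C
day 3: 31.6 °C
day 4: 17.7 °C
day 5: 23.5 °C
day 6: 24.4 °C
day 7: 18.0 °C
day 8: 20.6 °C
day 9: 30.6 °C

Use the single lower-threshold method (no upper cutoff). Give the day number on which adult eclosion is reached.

day 5

Daily DD above 13.7 °C: 10.5, 0.0, 17.9, 4.0, 9.8, 10.7, 4.3, 6.9, 16.9.
Cumulative: 10.5, 10.5, 28.4, 32.4, 42.2, 52.9, 57.2, 64.1, 81.0.
The total first reaches 35 DD on day 5.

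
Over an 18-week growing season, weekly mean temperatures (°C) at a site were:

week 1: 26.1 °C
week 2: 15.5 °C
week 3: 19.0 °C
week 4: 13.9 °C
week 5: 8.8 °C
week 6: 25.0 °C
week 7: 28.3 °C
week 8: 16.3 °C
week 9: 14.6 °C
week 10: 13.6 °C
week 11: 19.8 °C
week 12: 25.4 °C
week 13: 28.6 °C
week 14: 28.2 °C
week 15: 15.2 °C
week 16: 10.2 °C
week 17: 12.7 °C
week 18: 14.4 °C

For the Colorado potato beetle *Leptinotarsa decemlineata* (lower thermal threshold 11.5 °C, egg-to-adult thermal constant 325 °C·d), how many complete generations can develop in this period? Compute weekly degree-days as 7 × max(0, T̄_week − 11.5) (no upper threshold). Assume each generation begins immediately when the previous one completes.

Weekly DD (7 × max(0, T̄ − 11.5)): 102.2, 28.0, 52.5, 16.8, 0.0, 94.5, 117.6, 33.6, 21.7, 14.7, 58.1, 97.3, 119.7, 116.9, 25.9, 0.0, 8.4, 20.3.
Season total = 928.2 DD.
Complete generations = ⌊928.2 / 325⌋ = 2.

2 generations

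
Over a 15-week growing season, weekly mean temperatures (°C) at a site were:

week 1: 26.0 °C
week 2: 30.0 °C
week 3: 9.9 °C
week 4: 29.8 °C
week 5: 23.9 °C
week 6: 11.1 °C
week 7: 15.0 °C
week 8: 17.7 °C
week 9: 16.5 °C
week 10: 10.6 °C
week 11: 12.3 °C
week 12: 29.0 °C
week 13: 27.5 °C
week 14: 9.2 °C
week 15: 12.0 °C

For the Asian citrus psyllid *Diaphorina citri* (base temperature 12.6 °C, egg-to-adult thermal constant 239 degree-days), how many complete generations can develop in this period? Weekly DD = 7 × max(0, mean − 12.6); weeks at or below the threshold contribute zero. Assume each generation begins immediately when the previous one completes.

Weekly DD (7 × max(0, T̄ − 12.6)): 93.8, 121.8, 0.0, 120.4, 79.1, 0.0, 16.8, 35.7, 27.3, 0.0, 0.0, 114.8, 104.3, 0.0, 0.0.
Season total = 714.0 DD.
Complete generations = ⌊714.0 / 239⌋ = 2.

2 generations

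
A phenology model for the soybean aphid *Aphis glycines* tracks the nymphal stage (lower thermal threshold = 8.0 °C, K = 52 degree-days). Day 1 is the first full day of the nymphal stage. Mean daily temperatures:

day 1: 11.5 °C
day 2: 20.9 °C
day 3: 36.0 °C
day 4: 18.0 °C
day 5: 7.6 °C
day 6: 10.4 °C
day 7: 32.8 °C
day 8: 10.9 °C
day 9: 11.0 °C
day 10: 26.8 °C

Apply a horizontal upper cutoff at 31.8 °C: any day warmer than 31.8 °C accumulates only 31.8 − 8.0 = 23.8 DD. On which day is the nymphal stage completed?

day 6

Daily DD above 8.0 °C (capped at 23.8): 3.5, 12.9, 23.8, 10.0, 0.0, 2.4, 23.8, 2.9, 3.0, 18.8.
Cumulative: 3.5, 16.4, 40.2, 50.2, 50.2, 52.6, 76.4, 79.3, 82.3, 101.1.
The total first reaches 52 DD on day 6.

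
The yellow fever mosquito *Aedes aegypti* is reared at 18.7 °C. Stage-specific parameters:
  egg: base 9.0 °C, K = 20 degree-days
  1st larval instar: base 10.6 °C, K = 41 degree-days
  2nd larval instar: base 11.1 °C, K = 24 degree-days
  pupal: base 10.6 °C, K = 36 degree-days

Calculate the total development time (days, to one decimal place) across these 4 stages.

egg: 20 / (18.7 − 9.0) = 20 / 9.7 = 2.062 d.
1st larval instar: 41 / (18.7 − 10.6) = 41 / 8.1 = 5.062 d.
2nd larval instar: 24 / (18.7 − 11.1) = 24 / 7.6 = 3.158 d.
pupal: 36 / (18.7 − 10.6) = 36 / 8.1 = 4.444 d.
Sum = 14.726 ≈ 14.7 days.

14.7 days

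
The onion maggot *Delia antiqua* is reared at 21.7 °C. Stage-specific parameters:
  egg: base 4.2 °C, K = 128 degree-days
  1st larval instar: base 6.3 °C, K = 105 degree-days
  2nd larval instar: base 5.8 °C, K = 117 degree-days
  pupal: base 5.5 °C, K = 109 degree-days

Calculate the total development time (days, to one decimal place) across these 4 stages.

28.2 days

egg: 128 / (21.7 − 4.2) = 128 / 17.5 = 7.314 d.
1st larval instar: 105 / (21.7 − 6.3) = 105 / 15.4 = 6.818 d.
2nd larval instar: 117 / (21.7 − 5.8) = 117 / 15.9 = 7.358 d.
pupal: 109 / (21.7 − 5.5) = 109 / 16.2 = 6.728 d.
Sum = 28.219 ≈ 28.2 days.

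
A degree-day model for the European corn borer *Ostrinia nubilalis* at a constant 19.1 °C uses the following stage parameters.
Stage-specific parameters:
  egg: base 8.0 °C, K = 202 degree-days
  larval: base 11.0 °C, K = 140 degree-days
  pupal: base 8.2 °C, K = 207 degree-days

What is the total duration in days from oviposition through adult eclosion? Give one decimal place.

54.5 days

egg: 202 / (19.1 − 8.0) = 202 / 11.1 = 18.198 d.
larval: 140 / (19.1 − 11.0) = 140 / 8.1 = 17.284 d.
pupal: 207 / (19.1 − 8.2) = 207 / 10.9 = 18.991 d.
Sum = 54.473 ≈ 54.5 days.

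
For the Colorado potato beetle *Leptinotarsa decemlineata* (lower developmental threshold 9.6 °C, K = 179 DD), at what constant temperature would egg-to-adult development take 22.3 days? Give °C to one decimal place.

Required daily accumulation = 179 / 22.3 = 8.027 DD/day.
T = T_base + 8.027 = 9.6 + 8.027 = 17.627 ≈ 17.6 °C.

17.6 °C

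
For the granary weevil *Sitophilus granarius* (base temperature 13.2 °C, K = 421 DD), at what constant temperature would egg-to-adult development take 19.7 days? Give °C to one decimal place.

34.6 °C

Required daily accumulation = 421 / 19.7 = 21.371 DD/day.
T = T_base + 21.371 = 13.2 + 21.371 = 34.571 ≈ 34.6 °C.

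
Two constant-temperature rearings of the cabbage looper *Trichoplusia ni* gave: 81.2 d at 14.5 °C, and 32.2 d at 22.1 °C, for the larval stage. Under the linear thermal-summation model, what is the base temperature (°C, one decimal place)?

Equal thermal constants: D₁(T₁ − T_b) = D₂(T₂ − T_b).
81.2·(14.5 − T_b) = 32.2·(22.1 − T_b)
T_b = (81.2·14.5 − 32.2·22.1) / (81.2 − 32.2) = 465.78 / 49.0 = 9.506 °C ≈ 9.5 °C.

9.5 °C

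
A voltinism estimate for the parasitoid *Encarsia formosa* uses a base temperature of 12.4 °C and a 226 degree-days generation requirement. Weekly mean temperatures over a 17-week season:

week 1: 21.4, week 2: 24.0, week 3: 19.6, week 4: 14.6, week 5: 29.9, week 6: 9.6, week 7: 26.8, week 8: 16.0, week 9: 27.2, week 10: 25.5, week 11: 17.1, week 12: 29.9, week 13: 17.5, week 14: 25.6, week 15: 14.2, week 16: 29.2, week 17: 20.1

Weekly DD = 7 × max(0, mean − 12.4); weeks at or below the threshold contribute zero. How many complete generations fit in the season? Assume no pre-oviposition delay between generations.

4 generations

Weekly DD (7 × max(0, T̄ − 12.4)): 63.0, 81.2, 50.4, 15.4, 122.5, 0.0, 100.8, 25.2, 103.6, 91.7, 32.9, 122.5, 35.7, 92.4, 12.6, 117.6, 53.9.
Season total = 1121.4 DD.
Complete generations = ⌊1121.4 / 226⌋ = 4.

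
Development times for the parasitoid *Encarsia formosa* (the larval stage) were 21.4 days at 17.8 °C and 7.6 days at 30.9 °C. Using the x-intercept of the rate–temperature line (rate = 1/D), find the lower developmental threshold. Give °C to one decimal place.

10.6 °C

Under the model K = D·(T − T_b), so D₁·(T₁ − T_b) = D₂·(T₂ − T_b).
21.4·(17.8 − T_b) = 7.6·(30.9 − T_b)
T_b = (21.4·17.8 − 7.6·30.9) / (21.4 − 7.6) = 146.08 / 13.8 = 10.586 °C ≈ 10.6 °C.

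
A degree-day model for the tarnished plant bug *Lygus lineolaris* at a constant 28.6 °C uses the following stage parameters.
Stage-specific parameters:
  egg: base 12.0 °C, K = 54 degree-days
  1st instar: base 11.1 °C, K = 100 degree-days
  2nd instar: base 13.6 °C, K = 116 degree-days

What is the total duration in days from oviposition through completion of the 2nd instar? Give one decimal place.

egg: 54 / (28.6 − 12.0) = 54 / 16.6 = 3.253 d.
1st instar: 100 / (28.6 − 11.1) = 100 / 17.5 = 5.714 d.
2nd instar: 116 / (28.6 − 13.6) = 116 / 15.0 = 7.733 d.
Sum = 16.701 ≈ 16.7 days.

16.7 days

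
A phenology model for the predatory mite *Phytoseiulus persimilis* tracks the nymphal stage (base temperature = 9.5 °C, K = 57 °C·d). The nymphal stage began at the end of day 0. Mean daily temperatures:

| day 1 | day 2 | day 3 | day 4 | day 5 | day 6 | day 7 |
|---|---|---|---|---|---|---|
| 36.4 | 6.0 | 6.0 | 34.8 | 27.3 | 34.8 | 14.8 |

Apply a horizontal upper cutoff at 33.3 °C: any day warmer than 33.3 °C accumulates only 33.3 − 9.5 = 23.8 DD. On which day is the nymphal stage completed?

Daily DD above 9.5 °C (capped at 23.8): 23.8, 0.0, 0.0, 23.8, 17.8, 23.8, 5.3.
Cumulative: 23.8, 23.8, 23.8, 47.6, 65.4, 89.2, 94.5.
The total first reaches 57 DD on day 5.

day 5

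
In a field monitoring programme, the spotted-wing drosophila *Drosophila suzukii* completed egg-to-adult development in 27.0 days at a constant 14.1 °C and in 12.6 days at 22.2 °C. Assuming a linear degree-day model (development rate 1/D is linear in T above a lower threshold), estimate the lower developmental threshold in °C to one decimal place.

Linear rate model ⇒ the product D·(T − T_b) is constant across temperatures.
27.0·(14.1 − T_b) = 12.6·(22.2 − T_b)
T_b = (27.0·14.1 − 12.6·22.2) / (27.0 − 12.6) = 100.98 / 14.4 = 7.013 °C ≈ 7.0 °C.

7.0 °C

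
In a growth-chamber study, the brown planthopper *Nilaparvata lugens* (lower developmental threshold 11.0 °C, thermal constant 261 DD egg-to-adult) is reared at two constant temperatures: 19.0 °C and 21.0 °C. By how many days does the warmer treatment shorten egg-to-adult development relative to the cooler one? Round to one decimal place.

At 19.0 °C: 261 / (19.0 − 11.0) = 261 / 8.0 = 32.625 d.
At 21.0 °C: 261 / (21.0 − 11.0) = 261 / 10.0 = 26.100 d.
Difference = |32.625 − 26.100| = 6.525 ≈ 6.5 days.

6.5 days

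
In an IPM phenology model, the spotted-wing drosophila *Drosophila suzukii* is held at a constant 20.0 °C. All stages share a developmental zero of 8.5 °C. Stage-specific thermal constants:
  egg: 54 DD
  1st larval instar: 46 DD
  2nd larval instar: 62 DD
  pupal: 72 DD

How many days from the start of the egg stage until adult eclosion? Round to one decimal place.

20.3 days

Daily accumulation at 20.0 °C = 20.0 − 8.5 = 11.5 DD/day.
Total K = 54 + 46 + 62 + 72 = 234 DD.
Total duration = 234 / 11.5 = 20.348 ≈ 20.3 days.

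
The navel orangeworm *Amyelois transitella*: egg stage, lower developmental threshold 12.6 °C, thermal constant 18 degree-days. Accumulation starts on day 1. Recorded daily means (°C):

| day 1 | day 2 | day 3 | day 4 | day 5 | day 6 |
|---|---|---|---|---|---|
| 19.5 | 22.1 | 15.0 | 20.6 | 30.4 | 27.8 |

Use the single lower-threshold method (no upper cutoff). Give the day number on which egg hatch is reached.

day 3

Daily DD above 12.6 °C: 6.9, 9.5, 2.4, 8.0, 17.8, 15.2.
Cumulative: 6.9, 16.4, 18.8, 26.8, 44.6, 59.8.
The total first reaches 18 DD on day 3.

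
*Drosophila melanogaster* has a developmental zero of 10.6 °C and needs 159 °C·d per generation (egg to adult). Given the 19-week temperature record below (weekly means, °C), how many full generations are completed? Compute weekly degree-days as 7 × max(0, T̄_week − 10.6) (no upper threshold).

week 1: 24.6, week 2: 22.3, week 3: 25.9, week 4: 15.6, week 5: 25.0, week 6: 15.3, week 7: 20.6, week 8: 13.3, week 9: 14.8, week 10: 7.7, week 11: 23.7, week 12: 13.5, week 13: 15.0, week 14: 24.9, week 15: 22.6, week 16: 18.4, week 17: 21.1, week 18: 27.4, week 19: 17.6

7 generations

Weekly DD (7 × max(0, T̄ − 10.6)): 98.0, 81.9, 107.1, 35.0, 100.8, 32.9, 70.0, 18.9, 29.4, 0.0, 91.7, 20.3, 30.8, 100.1, 84.0, 54.6, 73.5, 117.6, 49.0.
Season total = 1195.6 DD.
Complete generations = ⌊1195.6 / 159⌋ = 7.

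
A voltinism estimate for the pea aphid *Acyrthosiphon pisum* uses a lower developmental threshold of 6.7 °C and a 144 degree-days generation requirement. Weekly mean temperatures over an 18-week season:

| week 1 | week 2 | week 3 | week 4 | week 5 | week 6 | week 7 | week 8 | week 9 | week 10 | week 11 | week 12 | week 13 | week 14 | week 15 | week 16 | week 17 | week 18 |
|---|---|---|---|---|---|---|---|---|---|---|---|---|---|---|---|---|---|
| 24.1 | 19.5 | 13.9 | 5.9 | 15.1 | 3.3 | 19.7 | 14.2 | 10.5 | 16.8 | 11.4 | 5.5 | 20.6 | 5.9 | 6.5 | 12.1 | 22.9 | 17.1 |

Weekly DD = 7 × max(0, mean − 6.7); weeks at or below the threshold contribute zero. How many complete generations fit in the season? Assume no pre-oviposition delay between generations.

Weekly DD (7 × max(0, T̄ − 6.7)): 121.8, 89.6, 50.4, 0.0, 58.8, 0.0, 91.0, 52.5, 26.6, 70.7, 32.9, 0.0, 97.3, 0.0, 0.0, 37.8, 113.4, 72.8.
Season total = 915.6 DD.
Complete generations = ⌊915.6 / 144⌋ = 6.

6 generations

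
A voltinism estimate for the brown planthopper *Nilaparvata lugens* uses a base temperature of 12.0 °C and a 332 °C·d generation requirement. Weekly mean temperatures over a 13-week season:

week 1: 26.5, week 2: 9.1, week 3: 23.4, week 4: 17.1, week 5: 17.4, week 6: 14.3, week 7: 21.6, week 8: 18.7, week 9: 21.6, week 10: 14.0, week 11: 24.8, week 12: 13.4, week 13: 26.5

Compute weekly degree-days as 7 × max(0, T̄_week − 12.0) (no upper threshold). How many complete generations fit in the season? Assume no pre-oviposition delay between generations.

Weekly DD (7 × max(0, T̄ − 12.0)): 101.5, 0.0, 79.8, 35.7, 37.8, 16.1, 67.2, 46.9, 67.2, 14.0, 89.6, 9.8, 101.5.
Season total = 667.1 DD.
Complete generations = ⌊667.1 / 332⌋ = 2.

2 generations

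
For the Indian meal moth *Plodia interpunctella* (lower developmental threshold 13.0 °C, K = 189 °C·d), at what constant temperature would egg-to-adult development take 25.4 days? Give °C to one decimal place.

20.4 °C

Required daily accumulation = 189 / 25.4 = 7.441 DD/day.
T = T_base + 7.441 = 13.0 + 7.441 = 20.441 ≈ 20.4 °C.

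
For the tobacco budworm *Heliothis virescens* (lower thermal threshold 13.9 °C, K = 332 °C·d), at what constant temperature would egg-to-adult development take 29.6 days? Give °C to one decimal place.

25.1 °C

Required daily accumulation = 332 / 29.6 = 11.216 DD/day.
T = T_base + 11.216 = 13.9 + 11.216 = 25.116 ≈ 25.1 °C.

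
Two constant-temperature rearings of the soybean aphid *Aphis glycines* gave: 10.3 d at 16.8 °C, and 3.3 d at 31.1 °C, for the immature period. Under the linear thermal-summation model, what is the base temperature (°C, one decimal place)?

Linear rate model ⇒ the product D·(T − T_b) is constant across temperatures.
10.3·(16.8 − T_b) = 3.3·(31.1 − T_b)
T_b = (10.3·16.8 − 3.3·31.1) / (10.3 − 3.3) = 70.41 / 7.0 = 10.059 °C ≈ 10.1 °C.

10.1 °C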